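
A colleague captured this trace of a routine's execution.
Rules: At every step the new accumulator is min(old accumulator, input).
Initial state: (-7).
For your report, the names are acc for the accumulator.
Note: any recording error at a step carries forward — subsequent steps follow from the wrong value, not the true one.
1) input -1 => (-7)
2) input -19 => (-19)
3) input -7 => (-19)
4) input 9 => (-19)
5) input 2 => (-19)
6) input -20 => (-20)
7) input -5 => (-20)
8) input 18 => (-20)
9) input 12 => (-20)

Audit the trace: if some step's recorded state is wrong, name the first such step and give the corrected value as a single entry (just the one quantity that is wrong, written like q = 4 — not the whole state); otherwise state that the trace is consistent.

Recomputing the run from the initial state:
step 1: acc = -7
step 2: acc = -19
step 3: acc = -19
step 4: acc = -19
step 5: acc = -19
step 6: acc = -20
step 7: acc = -20
step 8: acc = -20
step 9: acc = -20
This matches the trace at every step.

no error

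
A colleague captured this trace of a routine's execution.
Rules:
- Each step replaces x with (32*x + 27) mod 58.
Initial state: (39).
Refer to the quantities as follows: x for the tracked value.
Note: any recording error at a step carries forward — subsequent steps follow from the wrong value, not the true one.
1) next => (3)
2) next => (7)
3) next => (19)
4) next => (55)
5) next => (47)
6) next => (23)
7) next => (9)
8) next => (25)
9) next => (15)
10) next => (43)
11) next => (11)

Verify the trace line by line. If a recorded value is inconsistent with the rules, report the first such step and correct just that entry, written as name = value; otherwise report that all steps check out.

Recomputing the run from the initial state:
step 1: x = 57
step 2: x = 53
step 3: x = 41
step 4: x = 5
step 5: x = 13
step 6: x = 37
step 7: x = 51
step 8: x = 35
step 9: x = 45
step 10: x = 17
step 11: x = 49
The first disagreement with the trace is at step 1, where the value should be x = 57.

step 1, x = 57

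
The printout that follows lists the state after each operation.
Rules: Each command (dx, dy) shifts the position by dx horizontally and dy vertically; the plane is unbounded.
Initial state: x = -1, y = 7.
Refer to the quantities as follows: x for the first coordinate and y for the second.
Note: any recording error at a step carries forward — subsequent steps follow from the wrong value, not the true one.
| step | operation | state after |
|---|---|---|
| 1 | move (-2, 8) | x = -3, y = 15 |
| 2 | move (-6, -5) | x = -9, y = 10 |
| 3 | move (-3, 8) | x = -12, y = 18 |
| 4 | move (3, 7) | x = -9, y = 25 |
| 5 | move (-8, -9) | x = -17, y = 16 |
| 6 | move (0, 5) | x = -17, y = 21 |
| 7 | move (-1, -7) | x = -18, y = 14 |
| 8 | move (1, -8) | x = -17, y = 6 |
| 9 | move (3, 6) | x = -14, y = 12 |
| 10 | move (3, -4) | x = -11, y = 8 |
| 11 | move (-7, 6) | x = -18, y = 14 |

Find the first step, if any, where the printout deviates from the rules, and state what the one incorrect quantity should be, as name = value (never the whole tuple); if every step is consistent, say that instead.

no error

1. x = -1 + (-2) = -3, y = 7 + (8) = 15 (same as recorded)
2. x = -3 + (-6) = -9, y = 15 + (-5) = 10 (in agreement)
3. x = -9 + (-3) = -12, y = 10 + (8) = 18 (same as recorded)
4. x = -12 + (3) = -9, y = 18 + (7) = 25 (checks out)
5. x = -9 + (-8) = -17, y = 25 + (-9) = 16 (agrees with the printout)
6. x = -17 + (0) = -17, y = 16 + (5) = 21 (matches)
7. x = -17 + (-1) = -18, y = 21 + (-7) = 14 (agrees with the printout)
8. x = -18 + (1) = -17, y = 14 + (-8) = 6 (confirmed correct)
9. x = -17 + (3) = -14, y = 6 + (6) = 12 (matches)
10. x = -14 + (3) = -11, y = 12 + (-4) = 8 (verified)
11. x = -11 + (-7) = -18, y = 8 + (6) = 14 (agrees with the printout)
Every step is consistent.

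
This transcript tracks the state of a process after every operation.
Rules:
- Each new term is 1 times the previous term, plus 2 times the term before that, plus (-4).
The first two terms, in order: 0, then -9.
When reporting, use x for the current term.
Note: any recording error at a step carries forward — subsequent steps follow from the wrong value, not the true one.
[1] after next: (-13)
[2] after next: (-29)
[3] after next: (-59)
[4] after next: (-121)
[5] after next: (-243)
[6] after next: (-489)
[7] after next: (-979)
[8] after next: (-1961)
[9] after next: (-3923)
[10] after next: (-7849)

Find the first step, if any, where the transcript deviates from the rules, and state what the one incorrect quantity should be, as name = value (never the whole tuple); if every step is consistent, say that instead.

step 2, x = -35

1. x = 1*(-9) + (2)*(0) + (-4) = -13 (in agreement)
2. x = 1*(-13) + (2)*(-9) + (-4) = -35 (first mismatch against the transcript)
That makes step 2 the first incorrect line — x = -35 is what it should show.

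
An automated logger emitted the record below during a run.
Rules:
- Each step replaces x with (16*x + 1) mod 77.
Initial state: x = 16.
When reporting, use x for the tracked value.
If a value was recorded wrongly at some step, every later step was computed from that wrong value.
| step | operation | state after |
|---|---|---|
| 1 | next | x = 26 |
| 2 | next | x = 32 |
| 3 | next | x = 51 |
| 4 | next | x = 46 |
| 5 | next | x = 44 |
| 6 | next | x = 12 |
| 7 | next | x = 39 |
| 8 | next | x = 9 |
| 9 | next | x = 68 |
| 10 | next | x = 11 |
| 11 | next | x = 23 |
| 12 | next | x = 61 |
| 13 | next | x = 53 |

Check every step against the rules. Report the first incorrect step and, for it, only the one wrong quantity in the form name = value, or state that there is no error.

step 4, x = 47

1. x = (16*16 + 1) mod 77 = 26 (confirmed correct)
2. x = (16*26 + 1) mod 77 = 32 (checks out)
3. x = (16*32 + 1) mod 77 = 51 (same as recorded)
4. x = (16*51 + 1) mod 77 = 47 (the entry is off here)
The earliest wrong entry is at step 4: it should read x = 47.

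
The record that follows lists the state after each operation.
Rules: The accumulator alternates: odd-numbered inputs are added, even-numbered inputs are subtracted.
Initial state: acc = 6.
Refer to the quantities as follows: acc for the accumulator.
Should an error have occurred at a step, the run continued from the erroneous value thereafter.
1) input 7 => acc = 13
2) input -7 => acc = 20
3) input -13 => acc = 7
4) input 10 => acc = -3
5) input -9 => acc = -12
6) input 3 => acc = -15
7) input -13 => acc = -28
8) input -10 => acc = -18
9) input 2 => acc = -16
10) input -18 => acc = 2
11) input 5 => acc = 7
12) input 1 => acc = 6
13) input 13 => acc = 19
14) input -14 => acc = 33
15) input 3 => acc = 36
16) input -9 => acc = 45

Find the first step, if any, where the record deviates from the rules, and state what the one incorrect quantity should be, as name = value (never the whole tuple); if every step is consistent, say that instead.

Step 1: acc = 6 + 7 = 13 — same as recorded.
Step 2: acc = 13 - -7 = 20 — checks out.
Step 3: acc = 20 + -13 = 7 — same as recorded.
Step 4: acc = 7 - 10 = -3 — exactly as logged.
Step 5: acc = -3 + -9 = -12 — verified.
Step 6: acc = -12 - 3 = -15 — verified.
Step 7: acc = -15 + -13 = -28 — confirmed correct.
Step 8: acc = -28 - -10 = -18 — verified.
Step 9: acc = -18 + 2 = -16 — no discrepancy.
Step 10: acc = -16 - -18 = 2 — matches.
Step 11: acc = 2 + 5 = 7 — consistent with the record.
Step 12: acc = 7 - 1 = 6 — no discrepancy.
Step 13: acc = 6 + 13 = 19 — verified.
Step 14: acc = 19 - -14 = 33 — same as recorded.
Step 15: acc = 33 + 3 = 36 — matches.
Step 16: acc = 36 - -9 = 45 — in agreement.
No step deviates from the rules.

no error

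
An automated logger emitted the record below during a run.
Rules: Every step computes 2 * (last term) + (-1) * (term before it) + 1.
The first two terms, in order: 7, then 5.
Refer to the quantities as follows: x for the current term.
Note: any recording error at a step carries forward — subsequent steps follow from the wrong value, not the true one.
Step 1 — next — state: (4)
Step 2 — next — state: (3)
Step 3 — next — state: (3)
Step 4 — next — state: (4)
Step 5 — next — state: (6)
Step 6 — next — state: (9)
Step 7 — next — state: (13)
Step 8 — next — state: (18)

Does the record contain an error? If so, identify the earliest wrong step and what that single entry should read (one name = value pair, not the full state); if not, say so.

step 2, x = 4

1. x = 2*(5) + (-1)*(7) + (1) = 4 (confirmed correct)
2. x = 2*(4) + (-1)*(5) + (1) = 4 (this is not what the record shows)
First incorrect step: 2; the correct value is x = 4.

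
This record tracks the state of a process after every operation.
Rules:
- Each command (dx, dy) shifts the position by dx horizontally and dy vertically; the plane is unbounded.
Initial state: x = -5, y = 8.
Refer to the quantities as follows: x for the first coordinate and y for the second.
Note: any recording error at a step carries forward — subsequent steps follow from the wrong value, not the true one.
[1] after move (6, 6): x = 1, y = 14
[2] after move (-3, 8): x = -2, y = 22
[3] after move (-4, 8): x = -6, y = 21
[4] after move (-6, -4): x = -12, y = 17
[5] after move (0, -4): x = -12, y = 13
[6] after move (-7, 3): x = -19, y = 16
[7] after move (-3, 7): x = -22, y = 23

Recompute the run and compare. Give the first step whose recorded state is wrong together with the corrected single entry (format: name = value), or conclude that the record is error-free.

Step 1: x = -5 + (6) = 1, y = 8 + (6) = 14 — no discrepancy.
Step 2: x = 1 + (-3) = -2, y = 14 + (8) = 22 — same as recorded.
Step 3: x = -2 + (-4) = -6, y = 22 + (8) = 30 — a discrepancy with the record.
Step 3 is the first one off; corrected, y = 30.

step 3, y = 30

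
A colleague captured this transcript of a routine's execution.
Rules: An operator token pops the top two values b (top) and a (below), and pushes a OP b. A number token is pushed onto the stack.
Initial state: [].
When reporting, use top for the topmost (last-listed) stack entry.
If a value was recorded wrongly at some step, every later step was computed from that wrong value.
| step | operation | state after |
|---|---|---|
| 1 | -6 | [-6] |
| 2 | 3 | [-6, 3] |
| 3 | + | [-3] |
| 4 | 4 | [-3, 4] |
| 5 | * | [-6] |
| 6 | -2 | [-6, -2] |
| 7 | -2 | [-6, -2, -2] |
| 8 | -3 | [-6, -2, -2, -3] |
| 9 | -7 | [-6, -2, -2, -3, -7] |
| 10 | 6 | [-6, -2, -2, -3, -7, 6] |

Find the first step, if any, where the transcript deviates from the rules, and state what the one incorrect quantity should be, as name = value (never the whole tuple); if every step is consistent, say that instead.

step 5, top = -12

Recomputing the run from the initial state:
step 1: [-6]
step 2: [-6, 3]
step 3: [-3]
step 4: [-3, 4]
step 5: [-12]
step 6: [-12, -2]
step 7: [-12, -2, -2]
step 8: [-12, -2, -2, -3]
step 9: [-12, -2, -2, -3, -7]
step 10: [-12, -2, -2, -3, -7, 6]
The first disagreement with the transcript is at step 5, where the value should be top = -12.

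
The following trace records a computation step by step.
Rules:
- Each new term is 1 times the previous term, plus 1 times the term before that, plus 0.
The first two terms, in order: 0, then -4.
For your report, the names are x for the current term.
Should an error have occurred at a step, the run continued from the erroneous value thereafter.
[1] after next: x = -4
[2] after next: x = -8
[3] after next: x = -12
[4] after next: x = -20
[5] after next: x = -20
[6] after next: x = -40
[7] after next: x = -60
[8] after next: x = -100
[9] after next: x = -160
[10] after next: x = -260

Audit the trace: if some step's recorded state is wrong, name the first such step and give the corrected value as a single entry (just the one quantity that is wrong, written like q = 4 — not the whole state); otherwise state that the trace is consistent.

Step 1: x = 1*(-4) + (1)*(0) + (0) = -4 — verified.
Step 2: x = 1*(-4) + (1)*(-4) + (0) = -8 — consistent with the trace.
Step 3: x = 1*(-8) + (1)*(-4) + (0) = -12 — checks out.
Step 4: x = 1*(-12) + (1)*(-8) + (0) = -20 — matches.
Step 5: x = 1*(-20) + (1)*(-12) + (0) = -32 — the trace disagrees here.
First deviation found at step 5; the corrected entry is x = -32.

step 5, x = -32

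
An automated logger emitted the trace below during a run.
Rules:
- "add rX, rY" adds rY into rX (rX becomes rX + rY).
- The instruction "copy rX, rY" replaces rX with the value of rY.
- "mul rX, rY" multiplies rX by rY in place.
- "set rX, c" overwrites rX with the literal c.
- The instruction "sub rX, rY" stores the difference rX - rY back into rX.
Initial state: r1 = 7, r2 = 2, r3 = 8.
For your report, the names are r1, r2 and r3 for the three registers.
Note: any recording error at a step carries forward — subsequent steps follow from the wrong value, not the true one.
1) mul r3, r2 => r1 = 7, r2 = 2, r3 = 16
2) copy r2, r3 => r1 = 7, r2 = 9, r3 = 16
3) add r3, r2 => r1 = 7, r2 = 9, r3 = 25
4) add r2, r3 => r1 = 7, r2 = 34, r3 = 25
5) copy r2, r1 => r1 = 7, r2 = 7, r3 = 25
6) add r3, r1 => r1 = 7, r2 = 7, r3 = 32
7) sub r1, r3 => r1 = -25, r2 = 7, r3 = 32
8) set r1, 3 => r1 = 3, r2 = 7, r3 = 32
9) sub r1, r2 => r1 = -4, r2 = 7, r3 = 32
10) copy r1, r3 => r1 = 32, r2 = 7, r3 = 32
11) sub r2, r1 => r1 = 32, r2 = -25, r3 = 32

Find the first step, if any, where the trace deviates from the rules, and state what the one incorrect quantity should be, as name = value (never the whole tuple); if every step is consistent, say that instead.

1. r3 = 8 * 2 = 16 (matches)
2. r2 = 16 (this is not what the trace shows)
The audit stops at step 2: the recorded entry is wrong and should be r2 = 16.

step 2, r2 = 16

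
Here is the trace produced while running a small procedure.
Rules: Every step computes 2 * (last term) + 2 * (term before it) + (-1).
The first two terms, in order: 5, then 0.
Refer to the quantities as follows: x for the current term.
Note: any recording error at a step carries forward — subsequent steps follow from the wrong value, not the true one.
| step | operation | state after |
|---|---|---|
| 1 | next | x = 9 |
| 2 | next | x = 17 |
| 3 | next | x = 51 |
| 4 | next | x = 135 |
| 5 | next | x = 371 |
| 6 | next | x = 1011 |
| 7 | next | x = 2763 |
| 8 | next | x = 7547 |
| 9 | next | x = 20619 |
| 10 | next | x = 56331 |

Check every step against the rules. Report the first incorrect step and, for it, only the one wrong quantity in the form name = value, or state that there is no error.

1. x = 2*(0) + (2)*(5) + (-1) = 9 (checks out)
2. x = 2*(9) + (2)*(0) + (-1) = 17 (exactly as logged)
3. x = 2*(17) + (2)*(9) + (-1) = 51 (matches)
4. x = 2*(51) + (2)*(17) + (-1) = 135 (same as recorded)
5. x = 2*(135) + (2)*(51) + (-1) = 371 (same as recorded)
6. x = 2*(371) + (2)*(135) + (-1) = 1011 (agrees with the trace)
7. x = 2*(1011) + (2)*(371) + (-1) = 2763 (agrees with the trace)
8. x = 2*(2763) + (2)*(1011) + (-1) = 7547 (confirmed correct)
9. x = 2*(7547) + (2)*(2763) + (-1) = 20619 (agrees with the trace)
10. x = 2*(20619) + (2)*(7547) + (-1) = 56331 (matches)
Nothing is out of place; the run is error-free.

no error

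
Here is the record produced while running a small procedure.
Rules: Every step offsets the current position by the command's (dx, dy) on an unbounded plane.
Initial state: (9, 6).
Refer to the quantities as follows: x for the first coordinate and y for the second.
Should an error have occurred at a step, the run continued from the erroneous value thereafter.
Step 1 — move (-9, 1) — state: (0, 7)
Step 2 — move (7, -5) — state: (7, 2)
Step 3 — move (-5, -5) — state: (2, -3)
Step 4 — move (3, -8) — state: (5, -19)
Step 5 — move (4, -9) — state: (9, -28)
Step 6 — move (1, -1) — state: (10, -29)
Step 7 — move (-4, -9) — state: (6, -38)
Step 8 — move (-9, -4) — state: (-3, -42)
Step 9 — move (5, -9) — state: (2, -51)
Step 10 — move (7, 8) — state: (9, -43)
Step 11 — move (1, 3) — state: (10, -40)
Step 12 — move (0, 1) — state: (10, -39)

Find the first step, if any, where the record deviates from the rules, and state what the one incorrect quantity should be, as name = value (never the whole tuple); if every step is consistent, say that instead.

step 4, y = -11

Step 1: x = 9 + (-9) = 0, y = 6 + (1) = 7 — consistent with the record.
Step 2: x = 0 + (7) = 7, y = 7 + (-5) = 2 — exactly as logged.
Step 3: x = 7 + (-5) = 2, y = 2 + (-5) = -3 — verified.
Step 4: x = 2 + (3) = 5, y = -3 + (-8) = -11 — the entry is off here.
That makes step 4 the first incorrect line — y = -11 is what it should show.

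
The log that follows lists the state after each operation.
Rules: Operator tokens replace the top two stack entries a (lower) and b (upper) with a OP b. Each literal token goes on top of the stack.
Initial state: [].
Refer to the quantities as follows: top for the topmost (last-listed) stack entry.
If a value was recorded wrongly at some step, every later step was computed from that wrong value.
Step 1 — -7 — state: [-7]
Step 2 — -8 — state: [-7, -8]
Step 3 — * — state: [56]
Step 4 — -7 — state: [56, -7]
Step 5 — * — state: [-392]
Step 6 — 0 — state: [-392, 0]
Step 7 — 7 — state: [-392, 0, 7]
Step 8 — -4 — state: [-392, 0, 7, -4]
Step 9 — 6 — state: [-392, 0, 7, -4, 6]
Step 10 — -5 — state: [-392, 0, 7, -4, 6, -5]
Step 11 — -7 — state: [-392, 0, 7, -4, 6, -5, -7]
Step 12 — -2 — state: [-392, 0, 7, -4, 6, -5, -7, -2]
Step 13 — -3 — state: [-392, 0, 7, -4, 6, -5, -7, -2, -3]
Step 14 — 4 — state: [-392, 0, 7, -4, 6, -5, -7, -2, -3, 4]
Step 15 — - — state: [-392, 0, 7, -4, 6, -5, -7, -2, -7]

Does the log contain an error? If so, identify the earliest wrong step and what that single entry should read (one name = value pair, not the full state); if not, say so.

no error

step 1: push -7: top = -7 -> same as recorded
step 2: push -8: top = -8 -> matches
step 3: -7 * -8 = 56 -> checks out
step 4: push -7: top = -7 -> confirmed correct
step 5: 56 * -7 = -392 -> confirmed correct
step 6: push 0: top = 0 -> no discrepancy
step 7: push 7: top = 7 -> confirmed correct
step 8: push -4: top = -4 -> checks out
step 9: push 6: top = 6 -> confirmed correct
step 10: push -5: top = -5 -> in agreement
step 11: push -7: top = -7 -> in agreement
step 12: push -2: top = -2 -> agrees with the log
step 13: push -3: top = -3 -> consistent with the log
step 14: push 4: top = 4 -> agrees with the log
step 15: -3 - 4 = -7 -> confirmed correct
No step deviates from the rules.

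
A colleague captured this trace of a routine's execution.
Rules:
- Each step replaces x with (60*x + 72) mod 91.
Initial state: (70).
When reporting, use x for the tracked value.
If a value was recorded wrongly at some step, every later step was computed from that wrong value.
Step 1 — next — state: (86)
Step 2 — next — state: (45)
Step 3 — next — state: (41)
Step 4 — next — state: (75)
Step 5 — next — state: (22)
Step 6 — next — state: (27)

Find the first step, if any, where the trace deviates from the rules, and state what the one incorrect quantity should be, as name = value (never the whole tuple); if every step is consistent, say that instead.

Recomputing the run from the initial state:
step 1: x = 86
step 2: x = 45
step 3: x = 42
step 4: x = 44
step 5: x = 73
step 6: x = 84
The first disagreement with the trace is at step 3, where the value should be x = 42.

step 3, x = 42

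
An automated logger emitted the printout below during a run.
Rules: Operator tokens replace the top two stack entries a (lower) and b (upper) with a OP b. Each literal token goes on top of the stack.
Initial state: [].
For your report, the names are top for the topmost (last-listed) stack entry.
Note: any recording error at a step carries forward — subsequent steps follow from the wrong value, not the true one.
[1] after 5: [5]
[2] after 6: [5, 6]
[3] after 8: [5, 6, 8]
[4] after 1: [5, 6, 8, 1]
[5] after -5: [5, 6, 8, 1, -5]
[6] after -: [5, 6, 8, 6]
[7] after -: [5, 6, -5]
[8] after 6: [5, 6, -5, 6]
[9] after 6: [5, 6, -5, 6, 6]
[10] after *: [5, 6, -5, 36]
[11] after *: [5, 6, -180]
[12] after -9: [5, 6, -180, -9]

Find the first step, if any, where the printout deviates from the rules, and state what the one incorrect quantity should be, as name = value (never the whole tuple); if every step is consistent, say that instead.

Recomputing the run from the initial state:
step 1: [5]
step 2: [5, 6]
step 3: [5, 6, 8]
step 4: [5, 6, 8, 1]
step 5: [5, 6, 8, 1, -5]
step 6: [5, 6, 8, 6]
step 7: [5, 6, 2]
step 8: [5, 6, 2, 6]
step 9: [5, 6, 2, 6, 6]
step 10: [5, 6, 2, 36]
step 11: [5, 6, 72]
step 12: [5, 6, 72, -9]
The first disagreement with the printout is at step 7, where the value should be top = 2.

step 7, top = 2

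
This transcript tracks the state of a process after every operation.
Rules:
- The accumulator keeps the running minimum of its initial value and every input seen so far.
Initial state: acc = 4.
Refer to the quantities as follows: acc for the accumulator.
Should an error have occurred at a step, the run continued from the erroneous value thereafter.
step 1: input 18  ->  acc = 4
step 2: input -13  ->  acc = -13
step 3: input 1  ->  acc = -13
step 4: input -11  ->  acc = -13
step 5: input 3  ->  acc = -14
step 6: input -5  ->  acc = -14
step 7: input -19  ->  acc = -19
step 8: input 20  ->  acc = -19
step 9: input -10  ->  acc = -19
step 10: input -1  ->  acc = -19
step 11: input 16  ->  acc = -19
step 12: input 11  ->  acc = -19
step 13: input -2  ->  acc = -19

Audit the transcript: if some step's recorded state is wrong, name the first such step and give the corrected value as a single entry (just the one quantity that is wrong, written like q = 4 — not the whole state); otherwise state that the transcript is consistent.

step 5, acc = -13

Recomputing the run from the initial state:
step 1: acc = 4
step 2: acc = -13
step 3: acc = -13
step 4: acc = -13
step 5: acc = -13
step 6: acc = -13
step 7: acc = -19
step 8: acc = -19
step 9: acc = -19
step 10: acc = -19
step 11: acc = -19
step 12: acc = -19
step 13: acc = -19
The first disagreement with the transcript is at step 5, where the value should be acc = -13.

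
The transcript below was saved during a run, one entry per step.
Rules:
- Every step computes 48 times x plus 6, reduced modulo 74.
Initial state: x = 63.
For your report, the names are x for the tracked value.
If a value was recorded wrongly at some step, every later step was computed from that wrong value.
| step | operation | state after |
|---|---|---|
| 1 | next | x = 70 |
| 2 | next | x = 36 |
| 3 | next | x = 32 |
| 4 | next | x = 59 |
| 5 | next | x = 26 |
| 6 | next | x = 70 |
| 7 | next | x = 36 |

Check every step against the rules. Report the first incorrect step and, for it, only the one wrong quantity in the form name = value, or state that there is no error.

step 4, x = 62

Recomputing the run from the initial state:
step 1: x = 70
step 2: x = 36
step 3: x = 32
step 4: x = 62
step 5: x = 22
step 6: x = 26
step 7: x = 70
The first disagreement with the transcript is at step 4, where the value should be x = 62.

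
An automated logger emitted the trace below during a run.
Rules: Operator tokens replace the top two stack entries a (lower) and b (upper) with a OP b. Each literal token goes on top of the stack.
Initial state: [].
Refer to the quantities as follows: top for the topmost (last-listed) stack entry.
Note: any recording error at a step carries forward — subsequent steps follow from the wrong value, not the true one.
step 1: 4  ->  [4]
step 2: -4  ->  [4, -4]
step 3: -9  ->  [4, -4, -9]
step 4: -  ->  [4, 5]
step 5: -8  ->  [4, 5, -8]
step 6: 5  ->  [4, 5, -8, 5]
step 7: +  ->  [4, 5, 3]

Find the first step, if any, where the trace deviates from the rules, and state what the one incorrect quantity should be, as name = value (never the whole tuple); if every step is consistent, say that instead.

step 7, top = -3

step 1: push 4: top = 4 -> no discrepancy
step 2: push -4: top = -4 -> no discrepancy
step 3: push -9: top = -9 -> matches
step 4: -4 - -9 = 5 -> agrees with the trace
step 5: push -8: top = -8 -> exactly as logged
step 6: push 5: top = 5 -> in agreement
step 7: -8 + 5 = -3 -> the trace has a different value
That makes step 7 the first incorrect line — top = -3 is what it should show.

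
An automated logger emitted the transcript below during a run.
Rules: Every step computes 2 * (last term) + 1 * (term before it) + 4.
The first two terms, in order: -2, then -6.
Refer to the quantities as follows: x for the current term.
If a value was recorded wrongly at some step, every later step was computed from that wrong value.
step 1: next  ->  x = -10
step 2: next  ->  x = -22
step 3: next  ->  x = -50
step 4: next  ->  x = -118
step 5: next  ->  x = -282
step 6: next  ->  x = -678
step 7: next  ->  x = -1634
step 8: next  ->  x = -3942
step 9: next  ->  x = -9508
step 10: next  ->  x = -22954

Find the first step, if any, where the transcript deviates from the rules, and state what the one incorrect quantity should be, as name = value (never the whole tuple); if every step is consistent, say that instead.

step 9, x = -9514

step 1: x = 2*(-6) + (1)*(-2) + (4) = -10 -> exactly as logged
step 2: x = 2*(-10) + (1)*(-6) + (4) = -22 -> agrees with the transcript
step 3: x = 2*(-22) + (1)*(-10) + (4) = -50 -> confirmed correct
step 4: x = 2*(-50) + (1)*(-22) + (4) = -118 -> confirmed correct
step 5: x = 2*(-118) + (1)*(-50) + (4) = -282 -> consistent with the transcript
step 6: x = 2*(-282) + (1)*(-118) + (4) = -678 -> verified
step 7: x = 2*(-678) + (1)*(-282) + (4) = -1634 -> agrees with the transcript
step 8: x = 2*(-1634) + (1)*(-678) + (4) = -3942 -> exactly as logged
step 9: x = 2*(-3942) + (1)*(-1634) + (4) = -9514 -> this is not what the transcript shows
Conclusion: step 9 carries the first error; the entry should be x = -9514.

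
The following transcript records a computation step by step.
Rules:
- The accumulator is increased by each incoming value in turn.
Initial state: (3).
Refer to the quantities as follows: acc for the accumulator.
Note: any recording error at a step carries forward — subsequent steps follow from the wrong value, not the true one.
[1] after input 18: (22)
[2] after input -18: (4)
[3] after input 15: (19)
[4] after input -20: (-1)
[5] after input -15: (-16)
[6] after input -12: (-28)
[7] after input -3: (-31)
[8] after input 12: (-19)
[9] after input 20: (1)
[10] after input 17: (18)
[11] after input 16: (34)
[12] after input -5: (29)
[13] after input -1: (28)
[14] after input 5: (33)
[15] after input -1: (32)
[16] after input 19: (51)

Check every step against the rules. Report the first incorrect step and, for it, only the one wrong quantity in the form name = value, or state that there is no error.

Recomputing the run from the initial state:
step 1: acc = 21
step 2: acc = 3
step 3: acc = 18
step 4: acc = -2
step 5: acc = -17
step 6: acc = -29
step 7: acc = -32
step 8: acc = -20
step 9: acc = 0
step 10: acc = 17
step 11: acc = 33
step 12: acc = 28
step 13: acc = 27
step 14: acc = 32
step 15: acc = 31
step 16: acc = 50
The first disagreement with the transcript is at step 1, where the value should be acc = 21.

step 1, acc = 21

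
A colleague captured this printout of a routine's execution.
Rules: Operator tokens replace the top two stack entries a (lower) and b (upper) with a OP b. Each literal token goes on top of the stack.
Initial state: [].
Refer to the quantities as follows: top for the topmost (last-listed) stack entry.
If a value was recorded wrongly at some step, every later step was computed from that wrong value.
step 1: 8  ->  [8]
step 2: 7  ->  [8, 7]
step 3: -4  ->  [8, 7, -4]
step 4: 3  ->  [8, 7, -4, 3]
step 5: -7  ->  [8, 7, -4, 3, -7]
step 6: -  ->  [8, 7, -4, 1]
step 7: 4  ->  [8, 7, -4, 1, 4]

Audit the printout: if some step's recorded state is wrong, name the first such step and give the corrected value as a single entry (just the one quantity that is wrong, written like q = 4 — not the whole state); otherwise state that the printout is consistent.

Recomputing the run from the initial state:
step 1: [8]
step 2: [8, 7]
step 3: [8, 7, -4]
step 4: [8, 7, -4, 3]
step 5: [8, 7, -4, 3, -7]
step 6: [8, 7, -4, 10]
step 7: [8, 7, -4, 10, 4]
The first disagreement with the printout is at step 6, where the value should be top = 10.

step 6, top = 10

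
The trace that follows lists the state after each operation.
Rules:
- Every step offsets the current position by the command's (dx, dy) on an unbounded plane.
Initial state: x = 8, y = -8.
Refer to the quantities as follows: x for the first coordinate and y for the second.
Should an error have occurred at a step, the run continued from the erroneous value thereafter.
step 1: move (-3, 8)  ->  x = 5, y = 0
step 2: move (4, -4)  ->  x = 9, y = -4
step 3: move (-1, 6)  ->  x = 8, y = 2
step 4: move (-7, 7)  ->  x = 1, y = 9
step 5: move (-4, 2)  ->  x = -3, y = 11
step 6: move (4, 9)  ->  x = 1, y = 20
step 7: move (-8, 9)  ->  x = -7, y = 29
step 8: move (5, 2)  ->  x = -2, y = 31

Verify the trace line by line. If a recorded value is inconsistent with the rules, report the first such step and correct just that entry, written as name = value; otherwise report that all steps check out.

1. x = 8 + (-3) = 5, y = -8 + (8) = 0 (matches)
2. x = 5 + (4) = 9, y = 0 + (-4) = -4 (checks out)
3. x = 9 + (-1) = 8, y = -4 + (6) = 2 (exactly as logged)
4. x = 8 + (-7) = 1, y = 2 + (7) = 9 (agrees with the trace)
5. x = 1 + (-4) = -3, y = 9 + (2) = 11 (same as recorded)
6. x = -3 + (4) = 1, y = 11 + (9) = 20 (confirmed correct)
7. x = 1 + (-8) = -7, y = 20 + (9) = 29 (verified)
8. x = -7 + (5) = -2, y = 29 + (2) = 31 (agrees with the trace)
Nothing is out of place; the run is error-free.

no error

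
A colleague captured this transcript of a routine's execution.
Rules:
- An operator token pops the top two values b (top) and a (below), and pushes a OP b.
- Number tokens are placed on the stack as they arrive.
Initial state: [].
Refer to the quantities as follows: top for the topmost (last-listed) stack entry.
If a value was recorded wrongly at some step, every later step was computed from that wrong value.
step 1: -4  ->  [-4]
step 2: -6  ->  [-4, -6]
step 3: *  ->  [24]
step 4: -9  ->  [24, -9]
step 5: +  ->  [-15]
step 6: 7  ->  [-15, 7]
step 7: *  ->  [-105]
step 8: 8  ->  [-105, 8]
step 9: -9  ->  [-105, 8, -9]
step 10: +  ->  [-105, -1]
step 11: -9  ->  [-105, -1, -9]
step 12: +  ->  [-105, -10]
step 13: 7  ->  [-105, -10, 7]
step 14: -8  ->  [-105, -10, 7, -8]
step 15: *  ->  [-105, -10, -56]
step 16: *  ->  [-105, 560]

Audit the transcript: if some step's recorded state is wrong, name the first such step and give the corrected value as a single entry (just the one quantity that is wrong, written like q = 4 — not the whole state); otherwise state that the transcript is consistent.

1. push -4: top = -4 (exactly as logged)
2. push -6: top = -6 (confirmed correct)
3. -4 * -6 = 24 (in agreement)
4. push -9: top = -9 (exactly as logged)
5. 24 + -9 = 15 (the transcript has a different value)
Step 5 is the first one off; corrected, top = 15.

step 5, top = 15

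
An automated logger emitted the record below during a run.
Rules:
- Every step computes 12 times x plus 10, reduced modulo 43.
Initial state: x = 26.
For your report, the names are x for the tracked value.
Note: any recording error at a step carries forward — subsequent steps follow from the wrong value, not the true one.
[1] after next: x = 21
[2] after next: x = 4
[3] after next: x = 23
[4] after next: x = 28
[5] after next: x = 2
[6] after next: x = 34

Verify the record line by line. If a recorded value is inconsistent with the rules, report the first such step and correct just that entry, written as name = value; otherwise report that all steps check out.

step 3, x = 15

1. x = (12*26 + 10) mod 43 = 21 (no discrepancy)
2. x = (12*21 + 10) mod 43 = 4 (exactly as logged)
3. x = (12*4 + 10) mod 43 = 15 (the recorded entry deviates here)
The earliest wrong entry is at step 3: it should read x = 15.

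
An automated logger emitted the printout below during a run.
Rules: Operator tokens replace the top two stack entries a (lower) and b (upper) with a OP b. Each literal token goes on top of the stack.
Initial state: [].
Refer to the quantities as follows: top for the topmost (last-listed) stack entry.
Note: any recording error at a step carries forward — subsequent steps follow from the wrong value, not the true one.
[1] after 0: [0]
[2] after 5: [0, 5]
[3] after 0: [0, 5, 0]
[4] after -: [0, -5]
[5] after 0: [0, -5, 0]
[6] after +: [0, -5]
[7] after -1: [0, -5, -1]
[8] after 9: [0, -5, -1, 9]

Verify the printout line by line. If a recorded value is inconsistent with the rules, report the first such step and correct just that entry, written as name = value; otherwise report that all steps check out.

step 4, top = 5

1. push 0: top = 0 (same as recorded)
2. push 5: top = 5 (agrees with the printout)
3. push 0: top = 0 (confirmed correct)
4. 5 - 0 = 5 (not what was recorded)
The audit stops at step 4: the recorded entry is wrong and should be top = 5.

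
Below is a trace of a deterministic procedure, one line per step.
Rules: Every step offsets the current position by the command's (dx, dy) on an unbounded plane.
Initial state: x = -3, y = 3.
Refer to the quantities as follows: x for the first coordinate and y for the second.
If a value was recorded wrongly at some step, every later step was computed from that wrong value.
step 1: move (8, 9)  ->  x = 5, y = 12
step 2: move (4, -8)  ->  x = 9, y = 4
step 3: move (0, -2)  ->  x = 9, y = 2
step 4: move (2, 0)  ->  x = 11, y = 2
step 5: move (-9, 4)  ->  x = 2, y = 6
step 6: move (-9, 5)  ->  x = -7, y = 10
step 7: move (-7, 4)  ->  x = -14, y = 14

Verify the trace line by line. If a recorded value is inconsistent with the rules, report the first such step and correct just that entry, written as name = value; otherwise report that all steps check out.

1. x = -3 + (8) = 5, y = 3 + (9) = 12 (same as recorded)
2. x = 5 + (4) = 9, y = 12 + (-8) = 4 (consistent with the trace)
3. x = 9 + (0) = 9, y = 4 + (-2) = 2 (in agreement)
4. x = 9 + (2) = 11, y = 2 + (0) = 2 (consistent with the trace)
5. x = 11 + (-9) = 2, y = 2 + (4) = 6 (matches)
6. x = 2 + (-9) = -7, y = 6 + (5) = 11 (the recorded entry deviates here)
Conclusion: step 6 carries the first error; the entry should be y = 11.

step 6, y = 11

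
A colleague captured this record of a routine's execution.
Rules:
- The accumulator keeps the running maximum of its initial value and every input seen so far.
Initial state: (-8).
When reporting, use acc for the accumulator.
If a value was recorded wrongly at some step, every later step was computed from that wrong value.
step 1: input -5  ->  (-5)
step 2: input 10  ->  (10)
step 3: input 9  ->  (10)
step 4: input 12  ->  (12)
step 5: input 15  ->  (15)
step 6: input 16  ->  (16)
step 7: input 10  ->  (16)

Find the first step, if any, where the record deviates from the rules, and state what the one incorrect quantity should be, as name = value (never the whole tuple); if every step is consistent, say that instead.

no error

step 1: acc = max(-8, -5) = -5 -> same as recorded
step 2: acc = max(-5, 10) = 10 -> verified
step 3: acc = max(10, 9) = 10 -> exactly as logged
step 4: acc = max(10, 12) = 12 -> verified
step 5: acc = max(12, 15) = 15 -> same as recorded
step 6: acc = max(15, 16) = 16 -> matches
step 7: acc = max(16, 10) = 16 -> matches
Each recorded entry agrees with the recomputation.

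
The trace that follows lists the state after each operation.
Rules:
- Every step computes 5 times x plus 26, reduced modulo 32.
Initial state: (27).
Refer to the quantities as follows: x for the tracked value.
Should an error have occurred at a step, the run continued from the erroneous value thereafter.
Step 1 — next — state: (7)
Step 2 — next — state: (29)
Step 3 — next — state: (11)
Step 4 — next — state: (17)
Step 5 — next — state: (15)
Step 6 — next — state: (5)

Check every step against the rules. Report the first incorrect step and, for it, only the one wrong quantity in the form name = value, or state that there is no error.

step 1, x = 1

Recomputing the run from the initial state:
step 1: x = 1
step 2: x = 31
step 3: x = 21
step 4: x = 3
step 5: x = 9
step 6: x = 7
The first disagreement with the trace is at step 1, where the value should be x = 1.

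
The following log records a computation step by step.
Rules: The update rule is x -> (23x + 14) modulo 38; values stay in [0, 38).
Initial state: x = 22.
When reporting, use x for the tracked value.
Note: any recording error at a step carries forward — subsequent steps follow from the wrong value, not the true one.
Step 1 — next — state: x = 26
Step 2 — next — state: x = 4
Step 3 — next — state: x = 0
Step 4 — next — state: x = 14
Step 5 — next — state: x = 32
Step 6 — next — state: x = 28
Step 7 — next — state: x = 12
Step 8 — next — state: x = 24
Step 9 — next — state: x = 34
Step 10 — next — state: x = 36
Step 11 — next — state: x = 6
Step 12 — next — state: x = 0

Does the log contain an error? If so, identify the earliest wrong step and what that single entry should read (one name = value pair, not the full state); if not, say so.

step 3, x = 30

Step 1: x = (23*22 + 14) mod 38 = 26 — matches.
Step 2: x = (23*26 + 14) mod 38 = 4 — same as recorded.
Step 3: x = (23*4 + 14) mod 38 = 30 — this is not what the log shows.
The audit stops at step 3: the recorded entry is wrong and should be x = 30.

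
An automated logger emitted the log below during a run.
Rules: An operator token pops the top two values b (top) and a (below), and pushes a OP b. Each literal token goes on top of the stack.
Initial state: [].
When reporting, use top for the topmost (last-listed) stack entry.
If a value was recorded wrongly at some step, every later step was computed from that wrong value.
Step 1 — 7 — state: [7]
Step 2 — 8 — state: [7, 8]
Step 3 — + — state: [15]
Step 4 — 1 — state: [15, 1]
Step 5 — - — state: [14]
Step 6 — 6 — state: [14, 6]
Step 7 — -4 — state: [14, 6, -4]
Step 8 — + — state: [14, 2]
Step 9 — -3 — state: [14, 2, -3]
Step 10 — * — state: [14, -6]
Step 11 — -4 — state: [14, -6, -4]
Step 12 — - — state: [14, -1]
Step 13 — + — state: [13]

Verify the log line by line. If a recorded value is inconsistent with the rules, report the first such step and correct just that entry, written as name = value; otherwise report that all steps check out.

1. push 7: top = 7 (exactly as logged)
2. push 8: top = 8 (matches)
3. 7 + 8 = 15 (checks out)
4. push 1: top = 1 (matches)
5. 15 - 1 = 14 (in agreement)
6. push 6: top = 6 (confirmed correct)
7. push -4: top = -4 (same as recorded)
8. 6 + -4 = 2 (in agreement)
9. push -3: top = -3 (verified)
10. 2 * -3 = -6 (exactly as logged)
11. push -4: top = -4 (in agreement)
12. -6 - -4 = -2 (not what was recorded)
That makes step 12 the first incorrect line — top = -2 is what it should show.

step 12, top = -2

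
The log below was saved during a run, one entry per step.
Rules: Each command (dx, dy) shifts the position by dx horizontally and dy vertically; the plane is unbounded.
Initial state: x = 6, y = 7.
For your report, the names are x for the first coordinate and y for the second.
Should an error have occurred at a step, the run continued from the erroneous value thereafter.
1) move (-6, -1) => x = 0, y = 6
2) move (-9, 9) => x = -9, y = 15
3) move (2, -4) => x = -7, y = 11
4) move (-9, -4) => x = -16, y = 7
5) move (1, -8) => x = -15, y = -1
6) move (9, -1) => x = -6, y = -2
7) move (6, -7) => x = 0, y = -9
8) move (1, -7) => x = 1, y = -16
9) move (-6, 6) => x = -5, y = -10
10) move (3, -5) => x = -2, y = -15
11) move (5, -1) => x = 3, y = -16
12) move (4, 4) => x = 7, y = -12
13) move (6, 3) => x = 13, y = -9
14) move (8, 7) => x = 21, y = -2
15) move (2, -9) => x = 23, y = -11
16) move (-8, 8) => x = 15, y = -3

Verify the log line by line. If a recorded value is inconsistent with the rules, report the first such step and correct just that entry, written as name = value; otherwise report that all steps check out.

no error

step 1: x = 6 + (-6) = 0, y = 7 + (-1) = 6 -> agrees with the log
step 2: x = 0 + (-9) = -9, y = 6 + (9) = 15 -> confirmed correct
step 3: x = -9 + (2) = -7, y = 15 + (-4) = 11 -> confirmed correct
step 4: x = -7 + (-9) = -16, y = 11 + (-4) = 7 -> no discrepancy
step 5: x = -16 + (1) = -15, y = 7 + (-8) = -1 -> exactly as logged
step 6: x = -15 + (9) = -6, y = -1 + (-1) = -2 -> matches
step 7: x = -6 + (6) = 0, y = -2 + (-7) = -9 -> confirmed correct
step 8: x = 0 + (1) = 1, y = -9 + (-7) = -16 -> exactly as logged
step 9: x = 1 + (-6) = -5, y = -16 + (6) = -10 -> verified
step 10: x = -5 + (3) = -2, y = -10 + (-5) = -15 -> matches
step 11: x = -2 + (5) = 3, y = -15 + (-1) = -16 -> agrees with the log
step 12: x = 3 + (4) = 7, y = -16 + (4) = -12 -> in agreement
step 13: x = 7 + (6) = 13, y = -12 + (3) = -9 -> confirmed correct
step 14: x = 13 + (8) = 21, y = -9 + (7) = -2 -> no discrepancy
step 15: x = 21 + (2) = 23, y = -2 + (-9) = -11 -> checks out
step 16: x = 23 + (-8) = 15, y = -11 + (8) = -3 -> no discrepancy
No step deviates from the rules.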